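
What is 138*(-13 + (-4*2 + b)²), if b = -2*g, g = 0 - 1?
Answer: 3174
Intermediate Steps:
g = -1
b = 2 (b = -2*(-1) = 2)
138*(-13 + (-4*2 + b)²) = 138*(-13 + (-4*2 + 2)²) = 138*(-13 + (-8 + 2)²) = 138*(-13 + (-6)²) = 138*(-13 + 36) = 138*23 = 3174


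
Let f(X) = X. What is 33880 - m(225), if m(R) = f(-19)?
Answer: 33899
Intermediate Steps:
m(R) = -19
33880 - m(225) = 33880 - 1*(-19) = 33880 + 19 = 33899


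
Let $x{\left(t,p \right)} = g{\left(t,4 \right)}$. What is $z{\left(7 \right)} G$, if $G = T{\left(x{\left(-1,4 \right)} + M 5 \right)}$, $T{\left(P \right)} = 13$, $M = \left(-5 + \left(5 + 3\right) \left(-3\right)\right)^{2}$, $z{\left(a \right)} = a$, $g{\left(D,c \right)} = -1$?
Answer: $91$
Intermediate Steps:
$x{\left(t,p \right)} = -1$
$M = 841$ ($M = \left(-5 + 8 \left(-3\right)\right)^{2} = \left(-5 - 24\right)^{2} = \left(-29\right)^{2} = 841$)
$G = 13$
$z{\left(7 \right)} G = 7 \cdot 13 = 91$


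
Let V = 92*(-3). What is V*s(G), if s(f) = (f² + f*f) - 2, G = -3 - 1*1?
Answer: -8280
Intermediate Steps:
V = -276
G = -4 (G = -3 - 1 = -4)
s(f) = -2 + 2*f² (s(f) = (f² + f²) - 2 = 2*f² - 2 = -2 + 2*f²)
V*s(G) = -276*(-2 + 2*(-4)²) = -276*(-2 + 2*16) = -276*(-2 + 32) = -276*30 = -8280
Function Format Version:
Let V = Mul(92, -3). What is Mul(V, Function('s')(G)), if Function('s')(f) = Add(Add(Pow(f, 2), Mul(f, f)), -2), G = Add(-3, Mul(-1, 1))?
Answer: -8280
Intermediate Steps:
V = -276
G = -4 (G = Add(-3, -1) = -4)
Function('s')(f) = Add(-2, Mul(2, Pow(f, 2))) (Function('s')(f) = Add(Add(Pow(f, 2), Pow(f, 2)), -2) = Add(Mul(2, Pow(f, 2)), -2) = Add(-2, Mul(2, Pow(f, 2))))
Mul(V, Function('s')(G)) = Mul(-276, Add(-2, Mul(2, Pow(-4, 2)))) = Mul(-276, Add(-2, Mul(2, 16))) = Mul(-276, Add(-2, 32)) = Mul(-276, 30) = -8280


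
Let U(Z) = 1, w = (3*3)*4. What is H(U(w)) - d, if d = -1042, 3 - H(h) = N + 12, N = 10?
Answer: 1023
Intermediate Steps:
w = 36 (w = 9*4 = 36)
H(h) = -19 (H(h) = 3 - (10 + 12) = 3 - 1*22 = 3 - 22 = -19)
H(U(w)) - d = -19 - 1*(-1042) = -19 + 1042 = 1023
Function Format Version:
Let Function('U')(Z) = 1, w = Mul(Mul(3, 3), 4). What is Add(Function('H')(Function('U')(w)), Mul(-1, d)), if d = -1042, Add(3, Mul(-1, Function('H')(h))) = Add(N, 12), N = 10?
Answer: 1023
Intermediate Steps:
w = 36 (w = Mul(9, 4) = 36)
Function('H')(h) = -19 (Function('H')(h) = Add(3, Mul(-1, Add(10, 12))) = Add(3, Mul(-1, 22)) = Add(3, -22) = -19)
Add(Function('H')(Function('U')(w)), Mul(-1, d)) = Add(-19, Mul(-1, -1042)) = Add(-19, 1042) = 1023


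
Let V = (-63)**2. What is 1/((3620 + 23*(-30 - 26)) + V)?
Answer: 1/6301 ≈ 0.00015871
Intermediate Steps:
V = 3969
1/((3620 + 23*(-30 - 26)) + V) = 1/((3620 + 23*(-30 - 26)) + 3969) = 1/((3620 + 23*(-56)) + 3969) = 1/((3620 - 1288) + 3969) = 1/(2332 + 3969) = 1/6301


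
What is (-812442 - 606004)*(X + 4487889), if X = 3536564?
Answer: -11382253260038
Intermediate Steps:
(-812442 - 606004)*(X + 4487889) = (-812442 - 606004)*(3536564 + 4487889) = -1418446*8024453 = -11382253260038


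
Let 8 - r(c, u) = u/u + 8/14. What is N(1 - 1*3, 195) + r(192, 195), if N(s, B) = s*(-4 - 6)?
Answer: 185/7 ≈ 26.429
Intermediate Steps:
N(s, B) = -10*s (N(s, B) = s*(-10) = -10*s)
r(c, u) = 45/7 (r(c, u) = 8 - (u/u + 8/14) = 8 - (1 + 8*(1/14)) = 8 - (1 + 4/7) = 8 - 1*11/7 = 8 - 11/7 = 45/7)
N(1 - 1*3, 195) + r(192, 195) = -10*(1 - 1*3) + 45/7 = -10*(1 - 3) + 45/7 = -10*(-2) + 45/7 = 20 + 45/7 = 185/7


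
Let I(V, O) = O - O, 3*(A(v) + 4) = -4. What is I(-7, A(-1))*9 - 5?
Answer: -5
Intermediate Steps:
A(v) = -16/3 (A(v) = -4 + (⅓)*(-4) = -4 - 4/3 = -16/3)
I(V, O) = 0
I(-7, A(-1))*9 - 5 = 0*9 - 5 = 0 - 5 = -5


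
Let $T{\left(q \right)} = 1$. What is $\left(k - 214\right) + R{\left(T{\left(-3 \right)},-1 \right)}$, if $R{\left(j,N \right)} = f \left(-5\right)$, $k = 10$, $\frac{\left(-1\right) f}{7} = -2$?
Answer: $-274$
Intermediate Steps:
$f = 14$ ($f = \left(-7\right) \left(-2\right) = 14$)
$R{\left(j,N \right)} = -70$ ($R{\left(j,N \right)} = 14 \left(-5\right) = -70$)
$\left(k - 214\right) + R{\left(T{\left(-3 \right)},-1 \right)} = \left(10 - 214\right) - 70 = -204 - 70 = -274$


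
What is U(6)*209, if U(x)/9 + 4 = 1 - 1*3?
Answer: -11286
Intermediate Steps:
U(x) = -54 (U(x) = -36 + 9*(1 - 1*3) = -36 + 9*(1 - 3) = -36 + 9*(-2) = -36 - 18 = -54)
U(6)*209 = -54*209 = -11286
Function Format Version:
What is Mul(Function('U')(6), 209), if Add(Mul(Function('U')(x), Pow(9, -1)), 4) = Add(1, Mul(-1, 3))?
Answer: -11286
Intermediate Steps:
Function('U')(x) = -54 (Function('U')(x) = Add(-36, Mul(9, Add(1, Mul(-1, 3)))) = Add(-36, Mul(9, Add(1, -3))) = Add(-36, Mul(9, -2)) = Add(-36, -18) = -54)
Mul(Function('U')(6), 209) = Mul(-54, 209) = -11286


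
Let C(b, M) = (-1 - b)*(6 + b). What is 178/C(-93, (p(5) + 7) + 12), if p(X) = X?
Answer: -89/4002 ≈ -0.022239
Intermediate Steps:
178/C(-93, (p(5) + 7) + 12) = 178/(-6 - 1*(-93)² - 7*(-93)) = 178/(-6 - 1*8649 + 651) = 178/(-6 - 8649 + 651) = 178/(-8004) = 178*(-1/8004) = -89/4002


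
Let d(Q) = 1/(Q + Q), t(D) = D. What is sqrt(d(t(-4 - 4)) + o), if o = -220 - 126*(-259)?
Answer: sqrt(518623)/4 ≈ 180.04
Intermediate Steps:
d(Q) = 1/(2*Q)
o = 32414 (o = -220 + 32634 = 32414)
sqrt(d(t(-4 - 4)) + o) = sqrt(1/(2*(-4 - 4)) + 32414) = sqrt((1/2)/(-8) + 32414) = sqrt((1/2)*(-1/8) + 32414) = sqrt(-1/16 + 32414) = sqrt(518623/16) = sqrt(518623)/4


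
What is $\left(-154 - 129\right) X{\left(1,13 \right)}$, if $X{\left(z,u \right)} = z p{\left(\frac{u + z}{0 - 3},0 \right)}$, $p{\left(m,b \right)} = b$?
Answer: $0$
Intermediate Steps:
$X{\left(z,u \right)} = 0$ ($X{\left(z,u \right)} = z 0 = 0$)
$\left(-154 - 129\right) X{\left(1,13 \right)} = \left(-154 - 129\right) 0 = \left(-283\right) 0 = 0$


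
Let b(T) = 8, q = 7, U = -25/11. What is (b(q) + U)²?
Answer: 3969/121 ≈ 32.802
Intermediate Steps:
U = -25/11 (U = -25*1/11 = -25/11 ≈ -2.2727)
(b(q) + U)² = (8 - 25/11)² = (63/11)² = 3969/121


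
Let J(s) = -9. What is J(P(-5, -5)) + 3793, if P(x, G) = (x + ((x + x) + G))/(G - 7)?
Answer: 3784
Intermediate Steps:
P(x, G) = (G + 3*x)/(-7 + G) (P(x, G) = (x + (2*x + G))/(-7 + G) = (x + (G + 2*x))/(-7 + G) = (G + 3*x)/(-7 + G))
J(P(-5, -5)) + 3793 = -9 + 3793 = 3784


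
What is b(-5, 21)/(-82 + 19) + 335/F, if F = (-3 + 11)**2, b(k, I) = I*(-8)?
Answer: 1517/192 ≈ 7.9010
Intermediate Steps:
b(k, I) = -8*I
F = 64 (F = 8**2 = 64)
b(-5, 21)/(-82 + 19) + 335/F = (-8*21)/(-82 + 19) + 335/64 = -168/(-63) + 335*(1/64) = -168*(-1/63) + 335/64 = 8/3 + 335/64 = 1517/192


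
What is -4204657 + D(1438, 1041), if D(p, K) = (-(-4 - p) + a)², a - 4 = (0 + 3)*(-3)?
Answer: -2139688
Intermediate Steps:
a = -5 (a = 4 + (0 + 3)*(-3) = 4 + 3*(-3) = 4 - 9 = -5)
D(p, K) = (-1 + p)² (D(p, K) = (-(-4 - p) - 5)² = ((4 + p) - 5)² = (-1 + p)²)
-4204657 + D(1438, 1041) = -4204657 + (-1 + 1438)² = -4204657 + 1437² = -4204657 + 2064969 = -2139688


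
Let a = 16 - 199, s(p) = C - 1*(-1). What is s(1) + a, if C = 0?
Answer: -182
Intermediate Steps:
s(p) = 1 (s(p) = 0 - 1*(-1) = 0 + 1 = 1)
a = -183
s(1) + a = 1 - 183 = -182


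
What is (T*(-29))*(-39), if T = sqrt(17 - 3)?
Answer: 1131*sqrt(14) ≈ 4231.8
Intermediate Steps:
T = sqrt(14) ≈ 3.7417
(T*(-29))*(-39) = (sqrt(14)*(-29))*(-39) = -29*sqrt(14)*(-39) = 1131*sqrt(14)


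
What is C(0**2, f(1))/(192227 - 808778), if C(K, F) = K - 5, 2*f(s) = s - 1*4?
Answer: 5/616551 ≈ 8.1096e-6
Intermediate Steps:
f(s) = -2 + s/2 (f(s) = (s - 1*4)/2 = (s - 4)/2 = (-4 + s)/2 = -2 + s/2)
C(K, F) = -5 + K
C(0**2, f(1))/(192227 - 808778) = (-5 + 0**2)/(192227 - 808778) = (-5 + 0)/(-616551) = -5*(-1/616551) = 5/616551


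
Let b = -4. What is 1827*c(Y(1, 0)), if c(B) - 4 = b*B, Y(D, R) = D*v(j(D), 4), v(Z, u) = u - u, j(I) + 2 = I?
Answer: 7308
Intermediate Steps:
j(I) = -2 + I
v(Z, u) = 0
Y(D, R) = 0 (Y(D, R) = D*0 = 0)
c(B) = 4 - 4*B
1827*c(Y(1, 0)) = 1827*(4 - 4*0) = 1827*(4 + 0) = 1827*4 = 7308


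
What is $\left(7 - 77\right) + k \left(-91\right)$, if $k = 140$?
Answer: $-12810$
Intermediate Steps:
$\left(7 - 77\right) + k \left(-91\right) = \left(7 - 77\right) + 140 \left(-91\right) = \left(7 - 77\right) - 12740 = -70 - 12740 = -12810$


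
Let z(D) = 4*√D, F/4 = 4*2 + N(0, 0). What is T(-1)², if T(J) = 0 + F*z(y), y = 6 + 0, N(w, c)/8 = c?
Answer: 98304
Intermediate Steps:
N(w, c) = 8*c
y = 6
F = 32 (F = 4*(4*2 + 8*0) = 4*(8 + 0) = 4*8 = 32)
T(J) = 128*√6 (T(J) = 0 + 32*(4*√6) = 0 + 128*√6 = 128*√6)
T(-1)² = (128*√6)² = 98304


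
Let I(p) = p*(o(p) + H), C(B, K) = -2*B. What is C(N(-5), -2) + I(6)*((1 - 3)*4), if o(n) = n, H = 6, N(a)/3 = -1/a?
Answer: -2886/5 ≈ -577.20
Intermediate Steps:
N(a) = -3/a (N(a) = 3*(-1/a) = -3/a)
I(p) = p*(6 + p) (I(p) = p*(p + 6) = p*(6 + p))
C(N(-5), -2) + I(6)*((1 - 3)*4) = -(-6)/(-5) + (6*(6 + 6))*((1 - 3)*4) = -(-6)*(-1)/5 + (6*12)*(-2*4) = -2*⅗ + 72*(-8) = -6/5 - 576 = -2886/5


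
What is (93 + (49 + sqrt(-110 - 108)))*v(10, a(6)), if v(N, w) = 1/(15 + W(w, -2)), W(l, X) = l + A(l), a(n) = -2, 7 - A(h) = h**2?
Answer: 71/8 + I*sqrt(218)/16 ≈ 8.875 + 0.9228*I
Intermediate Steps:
A(h) = 7 - h**2
W(l, X) = 7 + l - l**2 (W(l, X) = l + (7 - l**2) = 7 + l - l**2)
v(N, w) = 1/(22 + w - w**2) (v(N, w) = 1/(15 + (7 + w - w**2)) = 1/(22 + w - w**2))
(93 + (49 + sqrt(-110 - 108)))*v(10, a(6)) = (93 + (49 + sqrt(-110 - 108)))/(22 - 2 - 1*(-2)**2) = (93 + (49 + sqrt(-218)))/(22 - 2 - 1*4) = (93 + (49 + I*sqrt(218)))/(22 - 2 - 4) = (142 + I*sqrt(218))/16 = (142 + I*sqrt(218))*(1/16) = 71/8 + I*sqrt(218)/16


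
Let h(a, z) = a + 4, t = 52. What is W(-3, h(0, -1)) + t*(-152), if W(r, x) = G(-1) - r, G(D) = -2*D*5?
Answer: -7891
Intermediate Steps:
G(D) = -10*D
h(a, z) = 4 + a
W(r, x) = 10 - r (W(r, x) = -10*(-1) - r = 10 - r)
W(-3, h(0, -1)) + t*(-152) = (10 - 1*(-3)) + 52*(-152) = (10 + 3) - 7904 = 13 - 7904 = -7891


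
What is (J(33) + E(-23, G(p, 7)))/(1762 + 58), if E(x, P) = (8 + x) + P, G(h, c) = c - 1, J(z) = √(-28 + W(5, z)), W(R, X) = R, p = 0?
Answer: -9/1820 + I*√23/1820 ≈ -0.0049451 + 0.0026351*I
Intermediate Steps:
J(z) = I*√23 (J(z) = √(-28 + 5) = √(-23) = I*√23)
G(h, c) = -1 + c
E(x, P) = 8 + P + x
(J(33) + E(-23, G(p, 7)))/(1762 + 58) = (I*√23 + (8 + (-1 + 7) - 23))/(1762 + 58) = (I*√23 + (8 + 6 - 23))/1820 = (I*√23 - 9)*(1/1820) = (-9 + I*√23)*(1/1820) = -9/1820 + I*√23/1820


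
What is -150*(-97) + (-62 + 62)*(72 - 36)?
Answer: 14550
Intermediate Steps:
-150*(-97) + (-62 + 62)*(72 - 36) = 14550 + 0*36 = 14550 + 0 = 14550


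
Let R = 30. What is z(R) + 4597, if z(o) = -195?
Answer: 4402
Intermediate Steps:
z(R) + 4597 = -195 + 4597 = 4402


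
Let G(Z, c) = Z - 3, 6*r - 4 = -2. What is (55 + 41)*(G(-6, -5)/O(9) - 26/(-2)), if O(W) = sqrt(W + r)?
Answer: 1248 - 432*sqrt(21)/7 ≈ 965.19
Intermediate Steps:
r = 1/3 (r = 2/3 + (1/6)*(-2) = 2/3 - 1/3 = 1/3 ≈ 0.33333)
G(Z, c) = -3 + Z
O(W) = sqrt(1/3 + W) (O(W) = sqrt(W + 1/3) = sqrt(1/3 + W))
(55 + 41)*(G(-6, -5)/O(9) - 26/(-2)) = (55 + 41)*((-3 - 6)/((sqrt(3 + 9*9)/3)) - 26/(-2)) = 96*(-9*3/sqrt(3 + 81) - 26*(-1/2)) = 96*(-9*sqrt(21)/14 + 13) = 96*(13 - 9*sqrt(21)/14) = 1248 - 432*sqrt(21)/7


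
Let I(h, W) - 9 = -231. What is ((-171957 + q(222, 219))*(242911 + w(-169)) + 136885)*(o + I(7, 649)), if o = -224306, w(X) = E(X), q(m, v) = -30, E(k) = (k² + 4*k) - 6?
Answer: 10456768050942160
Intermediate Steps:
E(k) = -6 + k² + 4*k
I(h, W) = -222 (I(h, W) = 9 - 231 = -222)
w(X) = -6 + X² + 4*X
((-171957 + q(222, 219))*(242911 + w(-169)) + 136885)*(o + I(7, 649)) = ((-171957 - 30)*(242911 + (-6 + (-169)² + 4*(-169))) + 136885)*(-224306 - 222) = (-171987*(242911 + (-6 + 28561 - 676)) + 136885)*(-224528) = (-171987*(242911 + 27879) + 136885)*(-224528) = (-171987*270790 + 136885)*(-224528) = (-46572359730 + 136885)*(-224528) = -46572222845*(-224528) = 10456768050942160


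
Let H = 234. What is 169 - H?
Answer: -65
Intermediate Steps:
169 - H = 169 - 1*234 = 169 - 234 = -65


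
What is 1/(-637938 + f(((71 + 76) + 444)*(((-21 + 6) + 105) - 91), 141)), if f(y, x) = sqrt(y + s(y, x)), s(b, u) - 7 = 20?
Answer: -106323/67827482068 - I*sqrt(141)/203482446204 ≈ -1.5676e-6 - 5.8356e-11*I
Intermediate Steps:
s(b, u) = 27 (s(b, u) = 7 + 20 = 27)
f(y, x) = sqrt(27 + y) (f(y, x) = sqrt(y + 27) = sqrt(27 + y))
1/(-637938 + f(((71 + 76) + 444)*(((-21 + 6) + 105) - 91), 141)) = 1/(-637938 + sqrt(27 + ((71 + 76) + 444)*(((-21 + 6) + 105) - 91))) = 1/(-637938 + sqrt(27 + (147 + 444)*((-15 + 105) - 91))) = 1/(-637938 + sqrt(27 + 591*(90 - 91))) = 1/(-637938 + sqrt(27 + 591*(-1))) = 1/(-637938 + sqrt(27 - 591)) = 1/(-637938 + sqrt(-564)) = 1/(-637938 + 2*I*sqrt(141))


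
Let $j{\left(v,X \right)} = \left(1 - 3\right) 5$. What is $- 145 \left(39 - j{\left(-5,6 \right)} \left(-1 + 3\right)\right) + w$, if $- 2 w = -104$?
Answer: $-8503$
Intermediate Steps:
$w = 52$ ($w = \left(- \frac{1}{2}\right) \left(-104\right) = 52$)
$j{\left(v,X \right)} = -10$ ($j{\left(v,X \right)} = \left(-2\right) 5 = -10$)
$- 145 \left(39 - j{\left(-5,6 \right)} \left(-1 + 3\right)\right) + w = - 145 \left(39 - - 10 \left(-1 + 3\right)\right) + 52 = - 145 \left(39 - \left(-10\right) 2\right) + 52 = - 145 \left(39 - -20\right) + 52 = - 145 \left(39 + 20\right) + 52 = \left(-145\right) 59 + 52 = -8555 + 52 = -8503$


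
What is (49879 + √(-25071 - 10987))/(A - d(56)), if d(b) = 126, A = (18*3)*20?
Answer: 49879/954 + 11*I*√298/954 ≈ 52.284 + 0.19905*I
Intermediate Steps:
A = 1080 (A = 54*20 = 1080)
(49879 + √(-25071 - 10987))/(A - d(56)) = (49879 + √(-25071 - 10987))/(1080 - 1*126) = (49879 + √(-36058))/(1080 - 126) = (49879 + 11*I*√298)/954 = (49879 + 11*I*√298)*(1/954) = 49879/954 + 11*I*√298/954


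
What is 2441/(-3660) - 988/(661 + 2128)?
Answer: -10424029/10207740 ≈ -1.0212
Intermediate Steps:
2441/(-3660) - 988/(661 + 2128) = 2441*(-1/3660) - 988/2789 = -2441/3660 - 988*1/2789 = -2441/3660 - 988/2789 = -10424029/10207740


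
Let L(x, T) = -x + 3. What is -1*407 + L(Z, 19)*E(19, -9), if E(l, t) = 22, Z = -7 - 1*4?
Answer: -99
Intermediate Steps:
Z = -11 (Z = -7 - 4 = -11)
L(x, T) = 3 - x
-1*407 + L(Z, 19)*E(19, -9) = -1*407 + (3 - 1*(-11))*22 = -407 + (3 + 11)*22 = -407 + 14*22 = -407 + 308 = -99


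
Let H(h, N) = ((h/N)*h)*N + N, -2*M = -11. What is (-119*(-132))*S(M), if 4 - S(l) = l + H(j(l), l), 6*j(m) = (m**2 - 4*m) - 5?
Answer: -5499109/48 ≈ -1.1456e+5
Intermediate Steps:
M = 11/2 (M = -1/2*(-11) = 11/2 ≈ 5.5000)
j(m) = -5/6 - 2*m/3 + m**2/6 (j(m) = ((m**2 - 4*m) - 5)/6 = (-5 + m**2 - 4*m)/6 = -5/6 - 2*m/3 + m**2/6)
H(h, N) = N + h**2 (H(h, N) = (h**2/N)*N + N = h**2 + N = N + h**2)
S(l) = 4 - (-5/6 - 2*l/3 + l**2/6)**2 - 2*l (S(l) = 4 - (l + (l + (-5/6 - 2*l/3 + l**2/6)**2)) = 4 - ((-5/6 - 2*l/3 + l**2/6)**2 + 2*l) = 4 + (-(-5/6 - 2*l/3 + l**2/6)**2 - 2*l) = 4 - (-5/6 - 2*l/3 + l**2/6)**2 - 2*l)
(-119*(-132))*S(M) = (-119*(-132))*(4 - 2*11/2 - (5 - (11/2)**2 + 4*(11/2))**2/36) = 15708*(4 - 11 - (5 - 1*121/4 + 22)**2/36) = 15708*(4 - 11 - (5 - 121/4 + 22)**2/36) = 15708*(4 - 11 - (-13/4)**2/36) = 15708*(4 - 11 - 1/36*169/16) = 15708*(4 - 11 - 169/576) = 15708*(-4201/576) = -5499109/48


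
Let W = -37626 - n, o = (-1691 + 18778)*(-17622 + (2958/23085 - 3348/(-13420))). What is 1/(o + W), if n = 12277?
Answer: -5163345/1554944262580702 ≈ -3.3206e-9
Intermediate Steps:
o = -1554686596175167/5163345 (o = 17087*(-17622 + (2958*(1/23085) - 3348*(-1/13420))) = 17087*(-17622 + (986/7695 + 837/3355)) = 17087*(-17622 + 1949749/5163345) = 17087*(-90986515841/5163345) = -1554686596175167/5163345 ≈ -3.0110e+8)
W = -49903 (W = -37626 - 1*12277 = -37626 - 12277 = -49903)
1/(o + W) = 1/(-1554686596175167/5163345 - 49903) = 1/(-1554944262580702/5163345) = -5163345/1554944262580702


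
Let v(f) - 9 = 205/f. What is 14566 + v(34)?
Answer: 495755/34 ≈ 14581.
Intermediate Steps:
v(f) = 9 + 205/f
14566 + v(34) = 14566 + (9 + 205/34) = 14566 + 511/34 = 495755/34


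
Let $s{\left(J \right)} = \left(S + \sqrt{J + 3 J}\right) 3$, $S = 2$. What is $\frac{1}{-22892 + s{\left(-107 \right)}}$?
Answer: $- \frac{11443}{261886424} - \frac{3 i \sqrt{107}}{261886424} \approx -4.3695 \cdot 10^{-5} - 1.1849 \cdot 10^{-7} i$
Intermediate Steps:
$s{\left(J \right)} = 6 + 6 \sqrt{J}$ ($s{\left(J \right)} = \left(2 + \sqrt{J + 3 J}\right) 3 = \left(2 + \sqrt{4 J}\right) 3 = \left(2 + 2 \sqrt{J}\right) 3 = 6 + 6 \sqrt{J}$)
$\frac{1}{-22892 + s{\left(-107 \right)}} = \frac{1}{-22892 + \left(6 + 6 \sqrt{-107}\right)} = \frac{1}{-22892 + \left(6 + 6 i \sqrt{107}\right)} = \frac{1}{-22886 + 6 i \sqrt{107}}$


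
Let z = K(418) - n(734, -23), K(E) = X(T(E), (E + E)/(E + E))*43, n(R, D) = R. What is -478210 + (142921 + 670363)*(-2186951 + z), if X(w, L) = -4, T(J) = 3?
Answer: -1779349570598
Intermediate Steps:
K(E) = -172 (K(E) = -4*43 = -172)
z = -906 (z = -172 - 1*734 = -172 - 734 = -906)
-478210 + (142921 + 670363)*(-2186951 + z) = -478210 + (142921 + 670363)*(-2186951 - 906) = -478210 + 813284*(-2187857) = -478210 - 1779349092388 = -1779349570598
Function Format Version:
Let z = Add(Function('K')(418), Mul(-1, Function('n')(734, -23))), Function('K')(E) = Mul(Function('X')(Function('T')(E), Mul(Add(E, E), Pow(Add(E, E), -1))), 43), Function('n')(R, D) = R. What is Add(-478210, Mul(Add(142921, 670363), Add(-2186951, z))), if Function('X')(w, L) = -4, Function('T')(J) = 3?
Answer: -1779349570598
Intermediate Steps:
Function('K')(E) = -172 (Function('K')(E) = Mul(-4, 43) = -172)
z = -906 (z = Add(-172, Mul(-1, 734)) = Add(-172, -734) = -906)
Add(-478210, Mul(Add(142921, 670363), Add(-2186951, z))) = Add(-478210, Mul(Add(142921, 670363), Add(-2186951, -906))) = Add(-478210, Mul(813284, -2187857)) = Add(-478210, -1779349092388) = -1779349570598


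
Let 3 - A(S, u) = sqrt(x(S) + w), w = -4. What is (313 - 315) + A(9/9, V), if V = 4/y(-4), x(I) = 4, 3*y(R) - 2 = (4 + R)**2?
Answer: 1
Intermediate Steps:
y(R) = 2/3 + (4 + R)**2/3
V = 6 (V = 4/(2/3 + (4 - 4)**2/3) = 4/(2/3 + (1/3)*0**2) = 4/(2/3 + (1/3)*0) = 4/(2/3 + 0) = 4/(2/3) = 4*(3/2) = 6)
A(S, u) = 3 (A(S, u) = 3 - sqrt(4 - 4) = 3 - sqrt(0) = 3 - 1*0 = 3 + 0 = 3)
(313 - 315) + A(9/9, V) = (313 - 315) + 3 = -2 + 3 = 1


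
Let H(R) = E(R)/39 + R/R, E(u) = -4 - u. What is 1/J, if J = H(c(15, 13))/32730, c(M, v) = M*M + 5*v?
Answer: -85098/17 ≈ -5005.8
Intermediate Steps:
c(M, v) = M² + 5*v
H(R) = 35/39 - R/39 (H(R) = (-4 - R)/39 + R/R = (-4 - R)*(1/39) + 1 = (-4/39 - R/39) + 1 = 35/39 - R/39)
J = -17/85098 (J = (35/39 - (15² + 5*13)/39)/32730 = (35/39 - (225 + 65)/39)*(1/32730) = (35/39 - 1/39*290)*(1/32730) = (35/39 - 290/39)*(1/32730) = -85/13*1/32730 = -17/85098 ≈ -0.00019977)
1/J = 1/(-17/85098) = -85098/17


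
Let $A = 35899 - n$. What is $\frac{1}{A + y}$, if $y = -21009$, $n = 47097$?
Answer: $- \frac{1}{32207} \approx -3.1049 \cdot 10^{-5}$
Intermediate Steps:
$A = -11198$ ($A = 35899 - 47097 = -11198$)
$\frac{1}{A + y} = \frac{1}{-11198 - 21009} = \frac{1}{-32207} = - \frac{1}{32207}$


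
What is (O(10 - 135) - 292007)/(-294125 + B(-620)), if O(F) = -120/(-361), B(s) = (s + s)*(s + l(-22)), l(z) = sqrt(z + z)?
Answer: -2001503345709/3254545104761 - 52285545872*I*sqrt(11)/16272725523805 ≈ -0.61499 - 0.010657*I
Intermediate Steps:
l(z) = sqrt(2)*sqrt(z) (l(z) = sqrt(2*z) = sqrt(2)*sqrt(z))
B(s) = 2*s*(s + 2*I*sqrt(11)) (B(s) = (s + s)*(s + sqrt(2)*sqrt(-22)) = (2*s)*(s + sqrt(2)*(I*sqrt(22))) = (2*s)*(s + 2*I*sqrt(11)) = 2*s*(s + 2*I*sqrt(11)))
O(F) = 120/361 (O(F) = -120*(-1/361) = 120/361)
(O(10 - 135) - 292007)/(-294125 + B(-620)) = (120/361 - 292007)/(-294125 + 2*(-620)*(-620 + 2*I*sqrt(11))) = -105414407/(361*(-294125 + (768800 - 2480*I*sqrt(11)))) = -105414407/(361*(474675 - 2480*I*sqrt(11)))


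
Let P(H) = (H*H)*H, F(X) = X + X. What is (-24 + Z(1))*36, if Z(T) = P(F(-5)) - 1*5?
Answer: -37044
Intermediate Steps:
F(X) = 2*X
P(H) = H³ (P(H) = H²*H = H³)
Z(T) = -1005 (Z(T) = (2*(-5))³ - 1*5 = (-10)³ - 5 = -1000 - 5 = -1005)
(-24 + Z(1))*36 = (-24 - 1005)*36 = -1029*36 = -37044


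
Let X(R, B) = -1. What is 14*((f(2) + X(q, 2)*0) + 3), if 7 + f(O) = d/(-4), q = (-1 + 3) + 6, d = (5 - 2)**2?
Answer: -175/2 ≈ -87.500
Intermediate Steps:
d = 9 (d = 3**2 = 9)
q = 8 (q = 2 + 6 = 8)
f(O) = -37/4 (f(O) = -7 + 9/(-4) = -7 + 9*(-1/4) = -7 - 9/4 = -37/4)
14*((f(2) + X(q, 2)*0) + 3) = 14*((-37/4 - 1*0) + 3) = 14*((-37/4 + 0) + 3) = 14*(-37/4 + 3) = 14*(-25/4) = -175/2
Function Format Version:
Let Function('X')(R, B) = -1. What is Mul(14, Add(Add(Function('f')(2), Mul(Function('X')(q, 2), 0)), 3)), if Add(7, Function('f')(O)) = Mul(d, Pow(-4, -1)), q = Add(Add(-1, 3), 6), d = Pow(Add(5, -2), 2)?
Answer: Rational(-175, 2) ≈ -87.500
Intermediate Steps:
d = 9 (d = Pow(3, 2) = 9)
q = 8 (q = Add(2, 6) = 8)
Function('f')(O) = Rational(-37, 4) (Function('f')(O) = Add(-7, Mul(9, Pow(-4, -1))) = Add(-7, Mul(9, Rational(-1, 4))) = Add(-7, Rational(-9, 4)) = Rational(-37, 4))
Mul(14, Add(Add(Function('f')(2), Mul(Function('X')(q, 2), 0)), 3)) = Mul(14, Add(Add(Rational(-37, 4), Mul(-1, 0)), 3)) = Mul(14, Add(Add(Rational(-37, 4), 0), 3)) = Mul(14, Add(Rational(-37, 4), 3)) = Mul(14, Rational(-25, 4)) = Rational(-175, 2)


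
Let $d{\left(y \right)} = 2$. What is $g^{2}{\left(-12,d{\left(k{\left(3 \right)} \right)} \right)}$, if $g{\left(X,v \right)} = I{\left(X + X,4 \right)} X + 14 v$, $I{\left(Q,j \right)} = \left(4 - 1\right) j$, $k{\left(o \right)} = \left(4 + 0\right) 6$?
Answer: $13456$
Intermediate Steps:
$k{\left(o \right)} = 24$ ($k{\left(o \right)} = 4 \cdot 6 = 24$)
$I{\left(Q,j \right)} = 3 j$
$g{\left(X,v \right)} = 12 X + 14 v$ ($g{\left(X,v \right)} = 3 \cdot 4 X + 14 v = 12 X + 14 v$)
$g^{2}{\left(-12,d{\left(k{\left(3 \right)} \right)} \right)} = \left(12 \left(-12\right) + 14 \cdot 2\right)^{2} = \left(-144 + 28\right)^{2} = \left(-116\right)^{2} = 13456$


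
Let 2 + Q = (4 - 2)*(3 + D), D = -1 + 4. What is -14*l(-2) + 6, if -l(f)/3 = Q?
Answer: 426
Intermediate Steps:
D = 3
Q = 10 (Q = -2 + (4 - 2)*(3 + 3) = -2 + 2*6 = -2 + 12 = 10)
l(f) = -30 (l(f) = -3*10 = -30)
-14*l(-2) + 6 = -14*(-30) + 6 = 420 + 6 = 426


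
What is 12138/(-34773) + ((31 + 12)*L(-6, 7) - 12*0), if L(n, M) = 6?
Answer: 2986432/11591 ≈ 257.65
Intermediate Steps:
12138/(-34773) + ((31 + 12)*L(-6, 7) - 12*0) = 12138/(-34773) + ((31 + 12)*6 - 12*0) = 12138*(-1/34773) + (43*6 + 0) = -4046/11591 + (258 + 0) = -4046/11591 + 258 = 2986432/11591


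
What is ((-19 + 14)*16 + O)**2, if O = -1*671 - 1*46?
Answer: 635209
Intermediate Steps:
O = -717 (O = -671 - 46 = -717)
((-19 + 14)*16 + O)**2 = ((-19 + 14)*16 - 717)**2 = (-5*16 - 717)**2 = (-80 - 717)**2 = (-797)**2 = 635209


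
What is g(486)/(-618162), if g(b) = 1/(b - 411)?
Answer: -1/46362150 ≈ -2.1569e-8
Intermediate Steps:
g(b) = 1/(-411 + b)
g(486)/(-618162) = 1/((-411 + 486)*(-618162)) = -1/618162/75 = (1/75)*(-1/618162) = -1/46362150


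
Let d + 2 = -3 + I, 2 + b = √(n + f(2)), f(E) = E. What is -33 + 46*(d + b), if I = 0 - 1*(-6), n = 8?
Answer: -79 + 46*√10 ≈ 66.465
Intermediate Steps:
I = 6 (I = 0 + 6 = 6)
b = -2 + √10 (b = -2 + √(8 + 2) = -2 + √10 ≈ 1.1623)
d = 1 (d = -2 + (-3 + 6) = -2 + 3 = 1)
-33 + 46*(d + b) = -33 + 46*(1 + (-2 + √10)) = -33 + 46*(-1 + √10) = -33 + (-46 + 46*√10) = -79 + 46*√10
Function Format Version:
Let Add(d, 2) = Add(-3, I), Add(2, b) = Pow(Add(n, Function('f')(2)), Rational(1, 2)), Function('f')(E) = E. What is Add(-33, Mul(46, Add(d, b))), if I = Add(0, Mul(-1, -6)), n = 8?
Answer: Add(-79, Mul(46, Pow(10, Rational(1, 2)))) ≈ 66.465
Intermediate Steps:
I = 6 (I = Add(0, 6) = 6)
b = Add(-2, Pow(10, Rational(1, 2))) (b = Add(-2, Pow(Add(8, 2), Rational(1, 2))) = Add(-2, Pow(10, Rational(1, 2))) ≈ 1.1623)
d = 1 (d = Add(-2, Add(-3, 6)) = Add(-2, 3) = 1)
Add(-33, Mul(46, Add(d, b))) = Add(-33, Mul(46, Add(1, Add(-2, Pow(10, Rational(1, 2)))))) = Add(-33, Mul(46, Add(-1, Pow(10, Rational(1, 2))))) = Add(-33, Add(-46, Mul(46, Pow(10, Rational(1, 2))))) = Add(-79, Mul(46, Pow(10, Rational(1, 2))))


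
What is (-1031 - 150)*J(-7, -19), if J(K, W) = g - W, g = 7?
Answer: -30706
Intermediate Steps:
J(K, W) = 7 - W
(-1031 - 150)*J(-7, -19) = (-1031 - 150)*(7 - 1*(-19)) = -1181*(7 + 19) = -1181*26 = -30706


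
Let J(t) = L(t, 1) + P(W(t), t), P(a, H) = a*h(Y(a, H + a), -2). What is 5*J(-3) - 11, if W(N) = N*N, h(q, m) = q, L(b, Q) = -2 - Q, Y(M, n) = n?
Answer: 244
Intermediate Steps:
W(N) = N**2
P(a, H) = a*(H + a)
J(t) = -3 + t**2*(t + t**2) (J(t) = (-2 - 1*1) + t**2*(t + t**2) = (-2 - 1) + t**2*(t + t**2) = -3 + t**2*(t + t**2))
5*J(-3) - 11 = 5*(-3 + (-3)**3*(1 - 3)) - 11 = 5*(-3 - 27*(-2)) - 11 = 5*(-3 + 54) - 11 = 5*51 - 11 = 255 - 11 = 244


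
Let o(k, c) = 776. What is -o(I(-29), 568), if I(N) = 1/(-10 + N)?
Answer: -776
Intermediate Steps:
-o(I(-29), 568) = -1*776 = -776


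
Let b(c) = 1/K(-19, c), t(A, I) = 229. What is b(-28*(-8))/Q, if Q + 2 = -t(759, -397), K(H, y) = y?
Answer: -1/51744 ≈ -1.9326e-5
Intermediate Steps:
b(c) = 1/c
Q = -231 (Q = -2 - 1*229 = -2 - 229 = -231)
b(-28*(-8))/Q = 1/(-28*(-8)*(-231)) = -1/231/224 = (1/224)*(-1/231) = -1/51744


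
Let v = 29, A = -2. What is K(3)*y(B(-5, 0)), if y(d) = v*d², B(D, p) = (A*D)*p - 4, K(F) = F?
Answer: 1392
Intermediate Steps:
B(D, p) = -4 - 2*D*p (B(D, p) = (-2*D)*p - 4 = -2*D*p - 4 = -4 - 2*D*p)
y(d) = 29*d²
K(3)*y(B(-5, 0)) = 3*(29*(-4 - 2*(-5)*0)²) = 3*(29*(-4 + 0)²) = 3*(29*(-4)²) = 3*(29*16) = 3*464 = 1392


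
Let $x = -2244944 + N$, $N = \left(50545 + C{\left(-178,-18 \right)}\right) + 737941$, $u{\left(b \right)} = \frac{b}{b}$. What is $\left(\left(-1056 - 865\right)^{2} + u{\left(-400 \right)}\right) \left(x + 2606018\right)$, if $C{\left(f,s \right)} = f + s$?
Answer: $4241431306088$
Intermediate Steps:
$u{\left(b \right)} = 1$
$N = 788290$ ($N = \left(50545 - 196\right) + 737941 = 50349 + 737941 = 788290$)
$x = -1456654$ ($x = -2244944 + 788290 = -1456654$)
$\left(\left(-1056 - 865\right)^{2} + u{\left(-400 \right)}\right) \left(x + 2606018\right) = \left(\left(-1056 - 865\right)^{2} + 1\right) \left(-1456654 + 2606018\right) = \left(\left(-1921\right)^{2} + 1\right) 1149364 = \left(3690241 + 1\right) 1149364 = 3690242 \cdot 1149364 = 4241431306088$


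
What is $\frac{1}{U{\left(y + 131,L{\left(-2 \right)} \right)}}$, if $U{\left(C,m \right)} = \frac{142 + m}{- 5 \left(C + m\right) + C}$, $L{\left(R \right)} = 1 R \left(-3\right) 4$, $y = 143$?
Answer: $- \frac{608}{83} \approx -7.3253$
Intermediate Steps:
$L{\left(R \right)} = - 12 R$ ($L{\left(R \right)} = R \left(-3\right) 4 = - 3 R 4 = - 12 R$)
$U{\left(C,m \right)} = \frac{142 + m}{- 5 m - 4 C}$ ($U{\left(C,m \right)} = \frac{142 + m}{\left(- 5 C - 5 m\right) + C} = \frac{142 + m}{- 5 m - 4 C}$)
$\frac{1}{U{\left(y + 131,L{\left(-2 \right)} \right)}} = \frac{1}{\frac{1}{4 \left(143 + 131\right) + 5 \left(\left(-12\right) \left(-2\right)\right)} \left(-142 - \left(-12\right) \left(-2\right)\right)} = \frac{1}{\frac{1}{4 \cdot 274 + 5 \cdot 24} \left(-142 - 24\right)} = \frac{1}{\frac{1}{1096 + 120} \left(-142 - 24\right)} = \frac{1}{\frac{1}{1216} \left(-166\right)} = \frac{1}{- \frac{83}{608}} = - \frac{608}{83}$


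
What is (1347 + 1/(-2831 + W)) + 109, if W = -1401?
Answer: 6161791/4232 ≈ 1456.0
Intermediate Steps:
(1347 + 1/(-2831 + W)) + 109 = (1347 + 1/(-2831 - 1401)) + 109 = (1347 + 1/(-4232)) + 109 = (1347 - 1/4232) + 109 = 5700503/4232 + 109 = 6161791/4232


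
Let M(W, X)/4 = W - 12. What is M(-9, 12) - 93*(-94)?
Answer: 8658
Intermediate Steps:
M(W, X) = -48 + 4*W (M(W, X) = 4*(W - 12) = 4*(-12 + W) = -48 + 4*W)
M(-9, 12) - 93*(-94) = (-48 + 4*(-9)) - 93*(-94) = (-48 - 36) + 8742 = -84 + 8742 = 8658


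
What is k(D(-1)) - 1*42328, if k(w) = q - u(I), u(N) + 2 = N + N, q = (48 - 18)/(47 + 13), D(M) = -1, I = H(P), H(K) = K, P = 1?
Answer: -84655/2 ≈ -42328.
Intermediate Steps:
I = 1
q = ½ (q = 30/60 = 30*(1/60) = ½ ≈ 0.50000)
u(N) = -2 + 2*N (u(N) = -2 + (N + N) = -2 + 2*N)
k(w) = ½ (k(w) = ½ - (-2 + 2*1) = ½ - (-2 + 2) = ½ - 1*0 = ½ + 0 = ½)
k(D(-1)) - 1*42328 = ½ - 1*42328 = ½ - 42328 = -84655/2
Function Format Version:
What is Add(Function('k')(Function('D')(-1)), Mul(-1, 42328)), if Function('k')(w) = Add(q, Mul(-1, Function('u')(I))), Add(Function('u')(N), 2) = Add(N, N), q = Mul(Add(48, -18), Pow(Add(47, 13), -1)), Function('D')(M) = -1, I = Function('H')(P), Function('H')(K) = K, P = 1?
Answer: Rational(-84655, 2) ≈ -42328.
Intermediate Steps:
I = 1
q = Rational(1, 2) (q = Mul(30, Pow(60, -1)) = Mul(30, Rational(1, 60)) = Rational(1, 2) ≈ 0.50000)
Function('u')(N) = Add(-2, Mul(2, N)) (Function('u')(N) = Add(-2, Add(N, N)) = Add(-2, Mul(2, N)))
Function('k')(w) = Rational(1, 2) (Function('k')(w) = Add(Rational(1, 2), Mul(-1, Add(-2, Mul(2, 1)))) = Add(Rational(1, 2), Mul(-1, Add(-2, 2))) = Add(Rational(1, 2), Mul(-1, 0)) = Add(Rational(1, 2), 0) = Rational(1, 2))
Add(Function('k')(Function('D')(-1)), Mul(-1, 42328)) = Add(Rational(1, 2), Mul(-1, 42328)) = Add(Rational(1, 2), -42328) = Rational(-84655, 2)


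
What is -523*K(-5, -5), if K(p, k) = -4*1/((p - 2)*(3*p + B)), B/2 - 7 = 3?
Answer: -2092/35 ≈ -59.771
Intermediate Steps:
B = 20 (B = 14 + 2*3 = 14 + 6 = 20)
K(p, k) = -4/((-2 + p)*(20 + 3*p)) (K(p, k) = -4*1/((p - 2)*(3*p + 20)) = -4*1/((-2 + p)*(20 + 3*p)) = -4/((-2 + p)*(20 + 3*p)))
-523*K(-5, -5) = -(-2092)/(-40 + 3*(-5)² + 14*(-5)) = -(-2092)/(-40 + 3*25 - 70) = -(-2092)/(-40 + 75 - 70) = -(-2092)/(-35) = -(-2092)*(-1)/35 = -523*4/35 = -2092/35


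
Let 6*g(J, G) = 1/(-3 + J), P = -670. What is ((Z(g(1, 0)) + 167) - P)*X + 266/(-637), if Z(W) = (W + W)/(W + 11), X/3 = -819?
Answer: -24515201593/11921 ≈ -2.0565e+6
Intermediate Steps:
X = -2457 (X = 3*(-819) = -2457)
g(J, G) = 1/(6*(-3 + J))
Z(W) = 2*W/(11 + W) (Z(W) = (2*W)/(11 + W) = 2*W/(11 + W))
((Z(g(1, 0)) + 167) - P)*X + 266/(-637) = ((2*(1/(6*(-3 + 1)))/(11 + 1/(6*(-3 + 1))) + 167) - 1*(-670))*(-2457) + 266/(-637) = ((2*((⅙)/(-2))/(11 + (⅙)/(-2)) + 167) + 670)*(-2457) + 266*(-1/637) = ((2*((⅙)*(-½))/(11 + (⅙)*(-½)) + 167) + 670)*(-2457) - 38/91 = ((2*(-1/12)/(11 - 1/12) + 167) + 670)*(-2457) - 38/91 = ((2*(-1/12)/(131/12) + 167) + 670)*(-2457) - 38/91 = ((2*(-1/12)*(12/131) + 167) + 670)*(-2457) - 38/91 = ((-2/131 + 167) + 670)*(-2457) - 38/91 = (21875/131 + 670)*(-2457) - 38/91 = (109645/131)*(-2457) - 38/91 = -269397765/131 - 38/91 = -24515201593/11921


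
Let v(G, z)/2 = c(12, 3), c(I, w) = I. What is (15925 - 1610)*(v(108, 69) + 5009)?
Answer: 72047395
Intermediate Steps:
v(G, z) = 24 (v(G, z) = 2*12 = 24)
(15925 - 1610)*(v(108, 69) + 5009) = (15925 - 1610)*(24 + 5009) = 14315*5033 = 72047395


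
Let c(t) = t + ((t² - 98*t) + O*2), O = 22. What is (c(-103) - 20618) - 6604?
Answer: -6578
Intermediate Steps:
c(t) = 44 + t² - 97*t (c(t) = t + ((t² - 98*t) + 22*2) = t + ((t² - 98*t) + 44) = t + (44 + t² - 98*t) = 44 + t² - 97*t)
(c(-103) - 20618) - 6604 = ((44 + (-103)² - 97*(-103)) - 20618) - 6604 = ((44 + 10609 + 9991) - 20618) - 6604 = (20644 - 20618) - 6604 = 26 - 6604 = -6578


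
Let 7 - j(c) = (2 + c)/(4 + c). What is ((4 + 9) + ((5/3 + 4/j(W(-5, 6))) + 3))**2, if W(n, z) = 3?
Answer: 364816/1089 ≈ 335.00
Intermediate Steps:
j(c) = 7 - (2 + c)/(4 + c)
((4 + 9) + ((5/3 + 4/j(W(-5, 6))) + 3))**2 = ((4 + 9) + ((5/3 + 4/((2*(13 + 3*3)/(4 + 3)))) + 3))**2 = (13 + ((5*(1/3) + 4/((2*(13 + 9)/7))) + 3))**2 = (13 + ((5/3 + 4/((2*(1/7)*22))) + 3))**2 = (13 + ((5/3 + 4/(44/7)) + 3))**2 = (13 + ((5/3 + 4*(7/44)) + 3))**2 = (13 + ((5/3 + 7/11) + 3))**2 = (13 + (76/33 + 3))**2 = (13 + 175/33)**2 = (604/33)**2 = 364816/1089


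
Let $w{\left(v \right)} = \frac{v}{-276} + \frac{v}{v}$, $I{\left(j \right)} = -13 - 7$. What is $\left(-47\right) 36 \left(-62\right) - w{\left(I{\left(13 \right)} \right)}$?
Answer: $\frac{7238302}{69} \approx 1.049 \cdot 10^{5}$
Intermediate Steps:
$I{\left(j \right)} = -20$ ($I{\left(j \right)} = -13 - 7 = -20$)
$w{\left(v \right)} = 1 - \frac{v}{276}$ ($w{\left(v \right)} = v \left(- \frac{1}{276}\right) + 1 = - \frac{v}{276} + 1 = 1 - \frac{v}{276}$)
$\left(-47\right) 36 \left(-62\right) - w{\left(I{\left(13 \right)} \right)} = \left(-47\right) 36 \left(-62\right) - \left(1 - - \frac{5}{69}\right) = \left(-1692\right) \left(-62\right) - \left(1 + \frac{5}{69}\right) = 104904 - \frac{74}{69} = \frac{7238302}{69}$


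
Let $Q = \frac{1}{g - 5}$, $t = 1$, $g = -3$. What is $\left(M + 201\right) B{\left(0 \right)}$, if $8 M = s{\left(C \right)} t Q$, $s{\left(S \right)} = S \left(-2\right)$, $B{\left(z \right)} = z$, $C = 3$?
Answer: $0$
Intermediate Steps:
$Q = - \frac{1}{8}$ ($Q = \frac{1}{-3 - 5} = \frac{1}{-8} = - \frac{1}{8} \approx -0.125$)
$s{\left(S \right)} = - 2 S$
$M = \frac{3}{32}$ ($M = \frac{\left(-2\right) 3 \cdot 1 \left(- \frac{1}{8}\right)}{8} = \frac{\left(-6\right) 1 \left(- \frac{1}{8}\right)}{8} = \frac{\left(-6\right) \left(- \frac{1}{8}\right)}{8} = \frac{1}{8} \cdot \frac{3}{4} = \frac{3}{32} \approx 0.09375$)
$\left(M + 201\right) B{\left(0 \right)} = \left(\frac{3}{32} + 201\right) 0 = \frac{6435}{32} \cdot 0 = 0$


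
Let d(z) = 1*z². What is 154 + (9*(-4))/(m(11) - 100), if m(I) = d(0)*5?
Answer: 3859/25 ≈ 154.36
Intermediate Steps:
d(z) = z²
m(I) = 0 (m(I) = 0²*5 = 0*5 = 0)
154 + (9*(-4))/(m(11) - 100) = 154 + (9*(-4))/(0 - 100) = 154 - 36/(-100) = 154 - 36*(-1/100) = 154 + 9/25 = 3859/25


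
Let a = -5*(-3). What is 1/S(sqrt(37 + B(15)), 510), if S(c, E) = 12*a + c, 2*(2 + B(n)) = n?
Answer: 72/12943 - sqrt(170)/64715 ≈ 0.0053614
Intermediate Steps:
B(n) = -2 + n/2
a = 15
S(c, E) = 180 + c (S(c, E) = 12*15 + c = 180 + c)
1/S(sqrt(37 + B(15)), 510) = 1/(180 + sqrt(37 + (-2 + (1/2)*15))) = 1/(180 + sqrt(37 + (-2 + 15/2))) = 1/(180 + sqrt(37 + 11/2)) = 1/(180 + sqrt(85/2)) = 1/(180 + sqrt(170)/2)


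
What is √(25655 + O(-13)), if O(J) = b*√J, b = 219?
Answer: √(25655 + 219*I*√13) ≈ 160.19 + 2.465*I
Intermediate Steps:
O(J) = 219*√J
√(25655 + O(-13)) = √(25655 + 219*√(-13)) = √(25655 + 219*(I*√13)) = √(25655 + 219*I*√13)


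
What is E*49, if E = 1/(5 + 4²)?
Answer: 7/3 ≈ 2.3333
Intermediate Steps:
E = 1/21 (E = 1/(5 + 16) = 1/21 ≈ 0.047619)
E*49 = (1/21)*49 = 7/3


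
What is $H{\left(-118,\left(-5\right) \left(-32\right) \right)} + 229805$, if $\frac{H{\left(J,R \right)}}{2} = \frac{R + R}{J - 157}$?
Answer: $\frac{12639147}{55} \approx 2.298 \cdot 10^{5}$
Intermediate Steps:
$H{\left(J,R \right)} = \frac{4 R}{-157 + J}$ ($H{\left(J,R \right)} = 2 \frac{R + R}{J - 157} = 2 \frac{2 R}{-157 + J} = \frac{4 R}{-157 + J}$)
$H{\left(-118,\left(-5\right) \left(-32\right) \right)} + 229805 = \frac{4 \left(\left(-5\right) \left(-32\right)\right)}{-157 - 118} + 229805 = 4 \cdot 160 \frac{1}{-275} + 229805 = 4 \cdot 160 \left(- \frac{1}{275}\right) + 229805 = - \frac{128}{55} + 229805 = \frac{12639147}{55}$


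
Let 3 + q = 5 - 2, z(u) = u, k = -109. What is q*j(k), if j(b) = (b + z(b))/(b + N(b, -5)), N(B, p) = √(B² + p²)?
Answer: 0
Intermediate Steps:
j(b) = 2*b/(b + √(25 + b²)) (j(b) = (b + b)/(b + √(b² + (-5)²)) = (2*b)/(b + √(b² + 25)) = (2*b)/(b + √(25 + b²)) = 2*b/(b + √(25 + b²)))
q = 0 (q = -3 + (5 - 2) = -3 + 3 = 0)
q*j(k) = 0*(2*(-109)/(-109 + √(25 + (-109)²))) = 0*(2*(-109)/(-109 + √(25 + 11881))) = 0*(2*(-109)/(-109 + √11906)) = 0*(-218/(-109 + √11906)) = 0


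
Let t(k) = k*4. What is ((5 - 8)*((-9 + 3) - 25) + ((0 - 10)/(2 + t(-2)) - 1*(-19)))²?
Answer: 116281/9 ≈ 12920.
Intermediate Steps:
t(k) = 4*k
((5 - 8)*((-9 + 3) - 25) + ((0 - 10)/(2 + t(-2)) - 1*(-19)))² = ((5 - 8)*((-9 + 3) - 25) + ((0 - 10)/(2 + 4*(-2)) - 1*(-19)))² = (-3*(-6 - 25) + (-10/(2 - 8) + 19))² = (-3*(-31) + (-10/(-6) + 19))² = (93 + (-10*(-⅙) + 19))² = (93 + (5/3 + 19))² = (93 + 62/3)² = (341/3)² = 116281/9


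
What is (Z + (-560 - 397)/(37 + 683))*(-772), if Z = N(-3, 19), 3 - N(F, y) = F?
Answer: -216353/60 ≈ -3605.9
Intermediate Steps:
N(F, y) = 3 - F
Z = 6 (Z = 3 - 1*(-3) = 3 + 3 = 6)
(Z + (-560 - 397)/(37 + 683))*(-772) = (6 + (-560 - 397)/(37 + 683))*(-772) = (6 - 957/720)*(-772) = (6 - 957*1/720)*(-772) = (6 - 319/240)*(-772) = (1121/240)*(-772) = -216353/60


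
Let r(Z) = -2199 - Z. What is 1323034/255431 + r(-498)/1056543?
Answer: 465802607777/89957945011 ≈ 5.1780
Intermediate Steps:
1323034/255431 + r(-498)/1056543 = 1323034/255431 + (-2199 - 1*(-498))/1056543 = 1323034*(1/255431) + (-2199 + 498)*(1/1056543) = 1323034/255431 - 1701*1/1056543 = 1323034/255431 - 567/352181 = 465802607777/89957945011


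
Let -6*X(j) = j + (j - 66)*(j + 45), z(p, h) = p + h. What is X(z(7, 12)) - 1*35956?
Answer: -212747/6 ≈ -35458.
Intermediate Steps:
z(p, h) = h + p
X(j) = -j/6 - (-66 + j)*(45 + j)/6 (X(j) = -(j + (j - 66)*(j + 45))/6 = -(j + (-66 + j)*(45 + j))/6 = -j/6 - (-66 + j)*(45 + j)/6)
X(z(7, 12)) - 1*35956 = (495 - (12 + 7)²/6 + 10*(12 + 7)/3) - 1*35956 = (495 - ⅙*19² + (10/3)*19) - 35956 = (495 - ⅙*361 + 190/3) - 35956 = (495 - 361/6 + 190/3) - 35956 = 2989/6 - 35956 = -212747/6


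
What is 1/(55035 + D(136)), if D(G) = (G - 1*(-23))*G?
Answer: 1/76659 ≈ 1.3045e-5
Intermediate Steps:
D(G) = G*(23 + G) (D(G) = (G + 23)*G = (23 + G)*G = G*(23 + G))
1/(55035 + D(136)) = 1/(55035 + 136*(23 + 136)) = 1/(55035 + 136*159) = 1/(55035 + 21624) = 1/76659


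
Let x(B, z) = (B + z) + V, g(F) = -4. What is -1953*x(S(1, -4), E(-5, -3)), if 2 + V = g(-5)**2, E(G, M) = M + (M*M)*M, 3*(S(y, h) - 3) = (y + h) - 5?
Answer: 30597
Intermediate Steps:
S(y, h) = 4/3 + h/3 + y/3 (S(y, h) = 3 + ((y + h) - 5)/3 = 3 + ((h + y) - 5)/3 = 3 + (-5 + h + y)/3 = 3 + (-5/3 + h/3 + y/3) = 4/3 + h/3 + y/3)
E(G, M) = M + M**3 (E(G, M) = M + M**2*M = M + M**3)
V = 14 (V = -2 + (-4)**2 = -2 + 16 = 14)
x(B, z) = 14 + B + z (x(B, z) = (B + z) + 14 = 14 + B + z)
-1953*x(S(1, -4), E(-5, -3)) = -1953*(14 + (4/3 + (1/3)*(-4) + (1/3)*1) + (-3 + (-3)**3)) = -1953*(14 + (4/3 - 4/3 + 1/3) + (-3 - 27)) = -1953*(14 + 1/3 - 30) = -1953*(-47/3) = 30597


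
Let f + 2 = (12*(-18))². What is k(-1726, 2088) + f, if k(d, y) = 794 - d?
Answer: 49174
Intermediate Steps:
f = 46654 (f = -2 + (12*(-18))² = -2 + (-216)² = -2 + 46656 = 46654)
k(-1726, 2088) + f = (794 - 1*(-1726)) + 46654 = (794 + 1726) + 46654 = 2520 + 46654 = 49174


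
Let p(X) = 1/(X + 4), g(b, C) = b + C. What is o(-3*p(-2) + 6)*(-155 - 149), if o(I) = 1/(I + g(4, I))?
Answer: -304/13 ≈ -23.385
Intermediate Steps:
g(b, C) = C + b
p(X) = 1/(4 + X)
o(I) = 1/(4 + 2*I) (o(I) = 1/(I + (I + 4)) = 1/(I + (4 + I)) = 1/(4 + 2*I))
o(-3*p(-2) + 6)*(-155 - 149) = (1/(2*(2 + (-3/(4 - 2) + 6))))*(-155 - 149) = (1/(2*(2 + (-3/2 + 6))))*(-304) = (1/(2*(2 + 9/2)))*(-304) = (1/(2*(13/2)))*(-304) = ((1/2)*(2/13))*(-304) = (1/13)*(-304) = -304/13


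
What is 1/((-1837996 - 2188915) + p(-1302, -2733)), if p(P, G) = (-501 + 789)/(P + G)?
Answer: -1345/5416195391 ≈ -2.4833e-7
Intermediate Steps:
p(P, G) = 288/(G + P)
1/((-1837996 - 2188915) + p(-1302, -2733)) = 1/((-1837996 - 2188915) + 288/(-2733 - 1302)) = 1/(-4026911 + 288/(-4035)) = 1/(-4026911 + 288*(-1/4035)) = 1/(-4026911 - 96/1345) = 1/(-5416195391/1345) = -1345/5416195391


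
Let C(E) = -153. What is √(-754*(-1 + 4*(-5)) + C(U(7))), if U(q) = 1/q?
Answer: √15681 ≈ 125.22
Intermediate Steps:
U(q) = 1/q
√(-754*(-1 + 4*(-5)) + C(U(7))) = √(-754*(-1 + 4*(-5)) - 153) = √(-754*(-1 - 20) - 153) = √(-754*(-21) - 153) = √(15834 - 153) = √15681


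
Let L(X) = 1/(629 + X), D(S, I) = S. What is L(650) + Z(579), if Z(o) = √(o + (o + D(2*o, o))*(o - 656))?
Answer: 1/1279 + I*√133170 ≈ 0.00078186 + 364.92*I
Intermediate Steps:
Z(o) = √(o + 3*o*(-656 + o)) (Z(o) = √(o + (o + 2*o)*(o - 656)) = √(o + (3*o)*(-656 + o)) = √(o + 3*o*(-656 + o)))
L(650) + Z(579) = 1/(629 + 650) + √(579*(-1967 + 3*579)) = 1/1279 + √(579*(-1967 + 1737)) = 1/1279 + √(579*(-230)) = 1/1279 + √(-133170) = 1/1279 + I*√133170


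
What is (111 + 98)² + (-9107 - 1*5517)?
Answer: 29057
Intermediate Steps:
(111 + 98)² + (-9107 - 1*5517) = 209² + (-9107 - 5517) = 43681 - 14624 = 29057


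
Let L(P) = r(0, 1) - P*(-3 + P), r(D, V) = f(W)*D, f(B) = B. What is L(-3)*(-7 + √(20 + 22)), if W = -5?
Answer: 126 - 18*√42 ≈ 9.3467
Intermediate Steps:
r(D, V) = -5*D
L(P) = -P*(-3 + P) (L(P) = -5*0 - P*(-3 + P) = 0 - P*(-3 + P) = -P*(-3 + P))
L(-3)*(-7 + √(20 + 22)) = (-3*(3 - 1*(-3)))*(-7 + √(20 + 22)) = (-3*(3 + 3))*(-7 + √42) = (-3*6)*(-7 + √42) = -18*(-7 + √42) = 126 - 18*√42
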